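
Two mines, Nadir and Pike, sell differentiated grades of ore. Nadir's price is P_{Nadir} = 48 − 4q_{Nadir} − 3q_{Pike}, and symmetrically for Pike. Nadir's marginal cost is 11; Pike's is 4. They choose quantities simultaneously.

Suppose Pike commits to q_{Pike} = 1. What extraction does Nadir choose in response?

4.25

Mine Nadir's profit: π = q_{Nadir}(48 − 4q_{Nadir} − 3q_{Pike}) − 11q_{Nadir}.
∂π/∂q_{Nadir} = 37 − 8q_{Nadir} − 3q_{Pike} = 0 ⇒ q_{Nadir} = 4.625 − 0.375q_{Pike}.
At q_{Pike} = 1: q_{Nadir} = 4.625 − 0.375·1 = 4.25.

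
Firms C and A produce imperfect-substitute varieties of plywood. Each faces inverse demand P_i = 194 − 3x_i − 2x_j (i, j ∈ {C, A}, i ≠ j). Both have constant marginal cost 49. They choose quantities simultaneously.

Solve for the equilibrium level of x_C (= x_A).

18.125

Firm C's profit: π = x_C(194 − 3x_C − 2x_A) − 49x_C.
∂π/∂x_C = 145 − 6x_C − 2x_A = 0 ⇒ x_C = 145/6 − (1/3)x_A.
Setting x_C = x_A in the reaction function: x_C = 145/6 − (1/3)x_C, so x_C = (145/6) / (4/3) = 18.125.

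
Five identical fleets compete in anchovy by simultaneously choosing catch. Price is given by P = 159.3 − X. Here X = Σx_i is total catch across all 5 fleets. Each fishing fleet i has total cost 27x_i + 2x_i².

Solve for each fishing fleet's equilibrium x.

A representative fishing fleet's profit is π_i = x_i(159.3 − X) − 27x_i − 2x_i², with X = x_i + Σ_{j≠i} x_j.
First-order condition: 132.3 − 6x_i − Σ_{j≠i} x_j = 0.
Imposing symmetry (x_j = x for all j) turns Σ_{j≠i} x_j into 4x, so 132.3 = 10x and x = 13.23.

13.23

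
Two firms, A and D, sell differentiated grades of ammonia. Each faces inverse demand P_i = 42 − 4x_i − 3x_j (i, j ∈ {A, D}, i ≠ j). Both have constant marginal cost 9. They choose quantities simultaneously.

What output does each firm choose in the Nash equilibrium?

Firm A's profit: π = x_A(42 − 4x_A − 3x_D) − 9x_A.
∂π/∂x_A = 33 − 8x_A − 3x_D = 0 ⇒ x_A = 4.125 − 0.375x_D.
The game is symmetric, so in equilibrium x_D = x_A: the reaction function gives 1.375x_A = 4.125, hence x_A = 3.

3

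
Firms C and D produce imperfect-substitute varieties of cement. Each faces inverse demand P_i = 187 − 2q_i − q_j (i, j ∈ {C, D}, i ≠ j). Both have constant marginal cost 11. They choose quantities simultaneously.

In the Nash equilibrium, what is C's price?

81.4

Firm C's profit: π = q_C(187 − 2q_C − q_D) − 11q_C.
∂π/∂q_C = 176 − 4q_C − q_D = 0 ⇒ q_C = 44 − 0.25q_D.
By symmetry q_D = q_C; substituting into the reaction function, 1.25q_C = 44 and q_C = 35.2.
P_C = 187 − 2·35.2 − 35.2 = 81.4.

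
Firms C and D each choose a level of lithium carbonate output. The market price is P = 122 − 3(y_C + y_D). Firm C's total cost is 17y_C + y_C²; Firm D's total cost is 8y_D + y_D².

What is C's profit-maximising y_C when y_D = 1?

12.75

Firm C's profit: π = y_C(122 − 3(y_C + y_D)) − 17y_C − y_C².
∂π/∂y_C = 105 − 8y_C − 3y_D = 0, so y_C = 13.125 − 0.375y_D.
At y_D = 1: y_C = 13.125 − 0.375·1 = 12.75.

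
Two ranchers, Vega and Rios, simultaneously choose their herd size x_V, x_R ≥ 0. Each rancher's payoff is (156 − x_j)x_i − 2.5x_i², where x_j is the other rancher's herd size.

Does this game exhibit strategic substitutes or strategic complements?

Vega's payoff is (156 − x_R)x_V − 2.5x_V².
∂π/∂x_V = 156 − x_R − 5x_V = 0, so x_V = 31.2 − 0.2x_R.
The best-response slope dx_V/dx_R = −0.2 < 0: the reaction function is downward-sloping, so the choices are strategic substitutes.

strategic substitutes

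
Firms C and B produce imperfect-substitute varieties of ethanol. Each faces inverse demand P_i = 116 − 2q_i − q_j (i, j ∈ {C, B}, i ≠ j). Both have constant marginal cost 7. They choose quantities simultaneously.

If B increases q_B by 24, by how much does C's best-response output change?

-6

Firm C's profit: π = q_C(116 − 2q_C − q_B) − 7q_C.
∂π/∂q_C = 109 − 4q_C − q_B = 0 ⇒ q_C = 27.25 − 0.25q_B.
The reaction-function slope is −0.25, so a 24-unit rise in q_B moves q_C by −0.25 × 24 = −6. C's best response falls — the actions are strategic substitutes.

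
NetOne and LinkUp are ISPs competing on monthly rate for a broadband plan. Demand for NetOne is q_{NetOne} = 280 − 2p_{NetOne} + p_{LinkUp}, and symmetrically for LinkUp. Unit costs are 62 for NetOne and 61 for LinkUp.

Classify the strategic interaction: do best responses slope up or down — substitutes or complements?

strategic complements

NetOne's profit: π = (p_{NetOne} − 62)(280 − 2p_{NetOne} + p_{LinkUp}).
∂π/∂p_{NetOne} = 404 − 4p_{NetOne} + p_{LinkUp} = 0 ⇒ p_{NetOne} = 101 + 0.25p_{LinkUp}.
The best-response slope dp_{NetOne}/dp_{LinkUp} = 0.25 > 0: the reaction function is upward-sloping, so the choices are strategic complements.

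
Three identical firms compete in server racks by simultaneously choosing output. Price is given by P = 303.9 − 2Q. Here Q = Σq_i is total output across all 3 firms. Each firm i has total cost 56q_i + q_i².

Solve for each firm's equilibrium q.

A representative firm's profit is π_i = q_i(303.9 − 2Q) − 56q_i − q_i², with Q = q_i + Σ_{j≠i} q_j.
First-order condition: 247.9 − 6q_i − 2Σ_{j≠i} q_j = 0.
With identical firms, set every q_j = q: then 247.9 − 6q − 4q = 0, i.e. q = 247.9/10 = 24.79.

24.79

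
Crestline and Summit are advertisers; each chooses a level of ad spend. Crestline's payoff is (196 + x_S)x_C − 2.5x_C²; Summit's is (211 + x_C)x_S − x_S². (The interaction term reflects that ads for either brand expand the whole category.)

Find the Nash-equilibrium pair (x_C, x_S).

Expanding Crestline's payoff: 196x_C + x_Sx_C − 2.5x_C².
∂π/∂x_C = 196 + x_S − 5x_C = 0, so x_C = 39.2 + 0.2x_S.
Likewise for Summit: x_S = 105.5 + 0.5x_C.
Plugging x_S into Crestline's best response: x_C = 39.2 + 0.2(105.5 + 0.5x_C) ⇒ 0.9x_C = 60.3, so x_C = 67.
Then x_S = 105.5 + 0.5·67 = 139.

67, 139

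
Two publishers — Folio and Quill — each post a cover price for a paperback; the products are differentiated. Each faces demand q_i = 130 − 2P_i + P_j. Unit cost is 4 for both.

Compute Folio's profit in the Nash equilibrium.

3528

Folio's profit: π = (P_{Folio} − 4)(130 − 2P_{Folio} + P_{Quill}).
∂π/∂P_{Folio} = 138 − 4P_{Folio} + P_{Quill} = 0 ⇒ P_{Folio} = 34.5 + 0.25P_{Quill}.
By symmetry P_{Quill} = P_{Folio}; substituting into the reaction function, 0.75P_{Folio} = 34.5 and P_{Folio} = 46.
q_{Folio} = 130 − 2·46 + 46 = 84.
Profit = (46 − 4)·84 = 3528.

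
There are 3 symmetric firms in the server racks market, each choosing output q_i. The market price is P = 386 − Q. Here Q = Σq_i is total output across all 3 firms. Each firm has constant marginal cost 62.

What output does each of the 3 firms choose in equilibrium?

A representative firm's profit is π_i = q_i(386 − Q) − 62q_i, with Q = q_i + Σ_{j≠i} q_j.
First-order condition: 324 − 2q_i − Σ_{j≠i} q_j = 0.
With identical firms, set every q_j = q: then 324 − 2q − 2q = 0, i.e. q = 324/4 = 81.

81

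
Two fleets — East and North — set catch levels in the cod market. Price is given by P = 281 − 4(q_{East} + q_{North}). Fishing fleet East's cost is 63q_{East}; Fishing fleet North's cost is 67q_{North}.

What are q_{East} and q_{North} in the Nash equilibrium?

Fishing fleet East's profit: π = q_{East}(281 − 4(q_{East} + q_{North})) − 63q_{East}.
∂π/∂q_{East} = 218 − 8q_{East} − 4q_{North} = 0, so q_{East} = 27.25 − 0.5q_{North}.
By the same steps for North: q_{North} = 26.75 − 0.5q_{East}.
Solving the two reaction functions simultaneously: (1 − (−0.5)(−0.5))q_{East} = 27.25 − 0.5·26.75, so 0.75q_{East} = 13.875 and q_{East} = 18.5.
Then q_{North} = 26.75 − 0.5·18.5 = 17.5.

18.5, 17.5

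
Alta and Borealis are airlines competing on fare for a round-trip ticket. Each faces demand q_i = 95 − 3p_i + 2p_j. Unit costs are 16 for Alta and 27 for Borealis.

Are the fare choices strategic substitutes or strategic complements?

strategic complements

Alta's profit: π = (p_{Alta} − 16)(95 − 3p_{Alta} + 2p_{Borealis}).
∂π/∂p_{Alta} = 143 − 6p_{Alta} + 2p_{Borealis} = 0 ⇒ p_{Alta} = 143/6 + (1/3)p_{Borealis}.
The best-response slope dp_{Alta}/dp_{Borealis} = 1/3 > 0: the reaction function is upward-sloping, so the choices are strategic complements.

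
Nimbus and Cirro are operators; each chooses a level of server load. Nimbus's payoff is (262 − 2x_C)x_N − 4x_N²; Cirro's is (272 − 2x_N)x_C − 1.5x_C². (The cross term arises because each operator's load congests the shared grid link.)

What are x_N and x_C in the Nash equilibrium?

12.1, 82.6

Expanding Nimbus's payoff: 262x_N − 2x_Cx_N − 4x_N².
∂π/∂x_N = 262 − 2x_C − 8x_N = 0, so x_N = 32.75 − 0.25x_C.
Likewise for Cirro: x_C = 272/3 − (2/3)x_N.
Solving the two reaction functions simultaneously: (1 − (−0.25)(−2/3))x_N = 32.75 − 0.25·(272/3), so (5/6)x_N = 121/12 and x_N = 12.1.
Then x_C = 272/3 − (2/3)·12.1 = 82.6.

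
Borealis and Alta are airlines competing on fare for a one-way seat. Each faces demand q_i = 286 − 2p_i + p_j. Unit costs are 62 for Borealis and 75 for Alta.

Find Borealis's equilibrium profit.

11673.92

Borealis's profit: π = (p_{Borealis} − 62)(286 − 2p_{Borealis} + p_{Alta}).
∂π/∂p_{Borealis} = 410 − 4p_{Borealis} + p_{Alta} = 0 ⇒ p_{Borealis} = 102.5 + 0.25p_{Alta}.
Similarly p_{Alta} = 109 + 0.25p_{Borealis}.
Solving the two reaction functions simultaneously: (1 − (0.25)(0.25))p_{Borealis} = 102.5 + 0.25·109, so 0.9375p_{Borealis} = 129.75 and p_{Borealis} = 138.4.
Then p_{Alta} = 109 + 0.25·138.4 = 143.6.
q_{Borealis} = 286 − 2·138.4 + 143.6 = 152.8.
Profit = (138.4 − 62)·152.8 = 11673.92.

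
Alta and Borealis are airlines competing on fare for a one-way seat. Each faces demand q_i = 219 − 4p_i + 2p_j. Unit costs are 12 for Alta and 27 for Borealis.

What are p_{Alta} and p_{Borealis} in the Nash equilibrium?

46.5, 52.5

Alta's profit: π = (p_{Alta} − 12)(219 − 4p_{Alta} + 2p_{Borealis}).
∂π/∂p_{Alta} = 267 − 8p_{Alta} + 2p_{Borealis} = 0 ⇒ p_{Alta} = 33.375 + 0.25p_{Borealis}.
Similarly p_{Borealis} = 40.875 + 0.25p_{Alta}.
Substituting the second reaction function into the first: p_{Alta} = 33.375 + 0.25(40.875 + 0.25p_{Alta}), which gives 0.9375p_{Alta} = 1395/32 ⇒ p_{Alta} = 46.5.
Then p_{Borealis} = 40.875 + 0.25·46.5 = 52.5.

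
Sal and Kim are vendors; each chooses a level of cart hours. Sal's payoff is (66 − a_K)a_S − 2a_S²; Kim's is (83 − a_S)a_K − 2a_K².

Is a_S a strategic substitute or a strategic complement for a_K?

Expanding Sal's payoff: 66a_S − a_Ka_S − 2a_S².
∂π/∂a_S = 66 − a_K − 4a_S = 0, so a_S = 16.5 − 0.25a_K.
The best-response slope da_S/da_K = −0.25 < 0: the reaction function is downward-sloping, so the choices are strategic substitutes.

strategic substitutes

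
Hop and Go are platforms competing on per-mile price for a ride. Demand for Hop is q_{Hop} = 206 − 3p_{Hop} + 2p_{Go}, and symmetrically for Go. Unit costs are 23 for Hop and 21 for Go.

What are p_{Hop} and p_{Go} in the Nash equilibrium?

68.375, 67.625

Hop's profit: π = (p_{Hop} − 23)(206 − 3p_{Hop} + 2p_{Go}).
∂π/∂p_{Hop} = 275 − 6p_{Hop} + 2p_{Go} = 0 ⇒ p_{Hop} = 275/6 + (1/3)p_{Go}.
Similarly p_{Go} = 269/6 + (1/3)p_{Hop}.
Substituting the second reaction function into the first: p_{Hop} = 275/6 + (1/3)(269/6 + (1/3)p_{Hop}), which gives (8/9)p_{Hop} = 547/9 ⇒ p_{Hop} = 68.375.
Then p_{Go} = 269/6 + (1/3)·68.375 = 67.625.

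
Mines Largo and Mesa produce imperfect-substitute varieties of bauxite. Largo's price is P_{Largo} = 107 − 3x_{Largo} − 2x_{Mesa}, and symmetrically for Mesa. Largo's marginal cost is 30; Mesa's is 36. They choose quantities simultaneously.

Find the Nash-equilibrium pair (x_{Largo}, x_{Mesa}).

Mine Largo's profit: π = x_{Largo}(107 − 3x_{Largo} − 2x_{Mesa}) − 30x_{Largo}.
∂π/∂x_{Largo} = 77 − 6x_{Largo} − 2x_{Mesa} = 0 ⇒ x_{Largo} = 77/6 − (1/3)x_{Mesa}.
Similarly x_{Mesa} = 71/6 − (1/3)x_{Largo}.
Solving the two reaction functions simultaneously: (1 − (−1/3)(−1/3))x_{Largo} = 77/6 − (1/3)·(71/6), so (8/9)x_{Largo} = 80/9 and x_{Largo} = 10.
Then x_{Mesa} = 71/6 − (1/3)·10 = 8.5.

10, 8.5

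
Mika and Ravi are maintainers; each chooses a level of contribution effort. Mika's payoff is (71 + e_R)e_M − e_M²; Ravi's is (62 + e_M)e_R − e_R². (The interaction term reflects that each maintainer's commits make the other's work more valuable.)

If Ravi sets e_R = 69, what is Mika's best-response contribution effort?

70

Expanding Mika's payoff: 71e_M + e_Re_M − e_M².
∂π/∂e_M = 71 + e_R − 2e_M = 0, so e_M = 35.5 + 0.5e_R.
At e_R = 69: e_M = 35.5 + 0.5·69 = 70.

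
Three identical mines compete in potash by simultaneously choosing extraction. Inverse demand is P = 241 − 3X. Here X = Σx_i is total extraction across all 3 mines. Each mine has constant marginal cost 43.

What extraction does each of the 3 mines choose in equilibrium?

A representative mine's profit is π_i = x_i(241 − 3X) − 43x_i, with X = x_i + Σ_{j≠i} x_j.
First-order condition: 198 − 6x_i − 3Σ_{j≠i} x_j = 0.
With identical mines, set every x_j = x: then 198 − 6x − 6x = 0, i.e. x = 198/12 = 16.5.

16.5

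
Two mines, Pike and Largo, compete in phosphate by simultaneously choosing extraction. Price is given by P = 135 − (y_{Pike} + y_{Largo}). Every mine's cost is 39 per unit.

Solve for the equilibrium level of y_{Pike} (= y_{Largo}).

Mine Pike's profit: π = y_{Pike}(135 − (y_{Pike} + y_{Largo})) − 39y_{Pike}.
∂π/∂y_{Pike} = 96 − 2y_{Pike} − y_{Largo} = 0, so y_{Pike} = 48 − 0.5y_{Largo}.
By symmetry y_{Largo} = y_{Pike}; substituting into the reaction function, 1.5y_{Pike} = 48 and y_{Pike} = 32.

32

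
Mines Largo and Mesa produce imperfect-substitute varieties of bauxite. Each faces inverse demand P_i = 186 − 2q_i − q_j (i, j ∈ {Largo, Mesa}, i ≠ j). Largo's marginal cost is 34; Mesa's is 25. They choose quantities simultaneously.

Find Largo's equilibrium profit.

Mine Largo's profit: π = q_{Largo}(186 − 2q_{Largo} − q_{Mesa}) − 34q_{Largo}.
∂π/∂q_{Largo} = 152 − 4q_{Largo} − q_{Mesa} = 0 ⇒ q_{Largo} = 38 − 0.25q_{Mesa}.
Similarly q_{Mesa} = 40.25 − 0.25q_{Largo}.
Solving the two reaction functions simultaneously: (1 − (−0.25)(−0.25))q_{Largo} = 38 − 0.25·40.25, so 0.9375q_{Largo} = 27.9375 and q_{Largo} = 29.8.
Then q_{Mesa} = 40.25 − 0.25·29.8 = 32.8.
P_{Largo} = 186 − 2·29.8 − 32.8 = 93.6.
Profit = (93.6 − 34)·29.8 = 1776.08.

1776.08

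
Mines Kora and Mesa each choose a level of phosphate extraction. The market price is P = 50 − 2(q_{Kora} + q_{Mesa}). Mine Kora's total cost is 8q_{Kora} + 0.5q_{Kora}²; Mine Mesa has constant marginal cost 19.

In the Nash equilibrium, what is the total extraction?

Mine Kora's profit: π = q_{Kora}(50 − 2(q_{Kora} + q_{Mesa})) − 8q_{Kora} − 0.5q_{Kora}².
∂π/∂q_{Kora} = 42 − 5q_{Kora} − 2q_{Mesa} = 0, so q_{Kora} = 8.4 − 0.4q_{Mesa}.
For Mesa: ∂π/∂q_{Mesa} = 31 − 4q_{Mesa} − 2q_{Kora} = 0 ⇒ q_{Mesa} = 7.75 − 0.5q_{Kora}.
Substituting the second reaction function into the first: q_{Kora} = 8.4 − 0.4(7.75 − 0.5q_{Kora}), which gives 0.8q_{Kora} = 5.3 ⇒ q_{Kora} = 6.625.
Then q_{Mesa} = 7.75 − 0.5·6.625 = 4.4375.
Total extraction: 6.625 + 4.4375 = 11.0625.

11.0625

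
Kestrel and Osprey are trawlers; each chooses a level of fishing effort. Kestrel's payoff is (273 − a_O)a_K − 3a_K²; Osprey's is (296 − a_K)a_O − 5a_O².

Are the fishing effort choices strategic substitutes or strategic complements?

Expanding Kestrel's payoff: 273a_K − a_Oa_K − 3a_K².
∂π/∂a_K = 273 − a_O − 6a_K = 0, so a_K = 45.5 − (1/6)a_O.
The best-response slope da_K/da_O = −1/6 < 0: the reaction function is downward-sloping, so the choices are strategic substitutes.

strategic substitutes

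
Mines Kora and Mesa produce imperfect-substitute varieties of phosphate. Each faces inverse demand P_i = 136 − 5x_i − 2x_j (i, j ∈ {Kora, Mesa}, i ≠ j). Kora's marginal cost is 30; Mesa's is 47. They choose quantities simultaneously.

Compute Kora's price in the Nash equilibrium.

Mine Kora's profit: π = x_{Kora}(136 − 5x_{Kora} − 2x_{Mesa}) − 30x_{Kora}.
∂π/∂x_{Kora} = 106 − 10x_{Kora} − 2x_{Mesa} = 0 ⇒ x_{Kora} = 10.6 − 0.2x_{Mesa}.
Similarly x_{Mesa} = 8.9 − 0.2x_{Kora}.
Substituting the second reaction function into the first: x_{Kora} = 10.6 − 0.2(8.9 − 0.2x_{Kora}), which gives 0.96x_{Kora} = 8.82 ⇒ x_{Kora} = 9.1875.
Then x_{Mesa} = 8.9 − 0.2·9.1875 = 7.0625.
P_{Kora} = 136 − 5·9.1875 − 2·7.0625 = 75.9375.

75.9375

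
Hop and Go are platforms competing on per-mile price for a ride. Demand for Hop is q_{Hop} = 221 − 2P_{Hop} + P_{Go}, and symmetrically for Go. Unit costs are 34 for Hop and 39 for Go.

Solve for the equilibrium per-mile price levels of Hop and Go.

Hop's profit: π = (P_{Hop} − 34)(221 − 2P_{Hop} + P_{Go}).
∂π/∂P_{Hop} = 289 − 4P_{Hop} + P_{Go} = 0 ⇒ P_{Hop} = 72.25 + 0.25P_{Go}.
Similarly P_{Go} = 74.75 + 0.25P_{Hop}.
Solving the two reaction functions simultaneously: (1 − (0.25)(0.25))P_{Hop} = 72.25 + 0.25·74.75, so 0.9375P_{Hop} = 90.9375 and P_{Hop} = 97.
Then P_{Go} = 74.75 + 0.25·97 = 99.

97, 99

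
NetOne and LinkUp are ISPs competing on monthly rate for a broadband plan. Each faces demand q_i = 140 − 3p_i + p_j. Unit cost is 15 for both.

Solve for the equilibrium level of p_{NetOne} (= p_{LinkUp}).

NetOne's profit: π = (p_{NetOne} − 15)(140 − 3p_{NetOne} + p_{LinkUp}).
∂π/∂p_{NetOne} = 185 − 6p_{NetOne} + p_{LinkUp} = 0 ⇒ p_{NetOne} = 185/6 + (1/6)p_{LinkUp}.
The game is symmetric, so in equilibrium p_{LinkUp} = p_{NetOne}: the reaction function gives (5/6)p_{NetOne} = 185/6, hence p_{NetOne} = 37.

37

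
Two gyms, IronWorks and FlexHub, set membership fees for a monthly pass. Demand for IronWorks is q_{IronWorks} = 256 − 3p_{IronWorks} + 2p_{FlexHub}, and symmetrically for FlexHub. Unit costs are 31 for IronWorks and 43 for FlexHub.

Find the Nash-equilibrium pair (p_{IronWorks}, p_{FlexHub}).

IronWorks's profit: π = (p_{IronWorks} − 31)(256 − 3p_{IronWorks} + 2p_{FlexHub}).
∂π/∂p_{IronWorks} = 349 − 6p_{IronWorks} + 2p_{FlexHub} = 0 ⇒ p_{IronWorks} = 349/6 + (1/3)p_{FlexHub}.
Similarly p_{FlexHub} = 385/6 + (1/3)p_{IronWorks}.
Substituting the second reaction function into the first: p_{IronWorks} = 349/6 + (1/3)(385/6 + (1/3)p_{IronWorks}), which gives (8/9)p_{IronWorks} = 716/9 ⇒ p_{IronWorks} = 89.5.
Then p_{FlexHub} = 385/6 + (1/3)·89.5 = 94.

89.5, 94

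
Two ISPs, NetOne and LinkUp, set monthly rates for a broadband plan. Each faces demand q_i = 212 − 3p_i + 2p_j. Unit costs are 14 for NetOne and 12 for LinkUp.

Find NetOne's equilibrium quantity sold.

147.375

NetOne's profit: π = (p_{NetOne} − 14)(212 − 3p_{NetOne} + 2p_{LinkUp}).
∂π/∂p_{NetOne} = 254 − 6p_{NetOne} + 2p_{LinkUp} = 0 ⇒ p_{NetOne} = 127/3 + (1/3)p_{LinkUp}.
Similarly p_{LinkUp} = 124/3 + (1/3)p_{NetOne}.
Plugging p_{LinkUp} into NetOne's best response: p_{NetOne} = 127/3 + (1/3)(124/3 + (1/3)p_{NetOne}) ⇒ (8/9)p_{NetOne} = 505/9, so p_{NetOne} = 63.125.
Then p_{LinkUp} = 124/3 + (1/3)·63.125 = 62.375.
q_{NetOne} = 212 − 3·63.125 + 2·62.375 = 147.375.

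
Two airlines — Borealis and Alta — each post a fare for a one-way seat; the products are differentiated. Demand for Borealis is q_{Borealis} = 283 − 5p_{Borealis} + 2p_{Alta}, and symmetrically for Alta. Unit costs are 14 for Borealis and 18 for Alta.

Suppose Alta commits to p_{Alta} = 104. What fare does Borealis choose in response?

56.1

Borealis's profit: π = (p_{Borealis} − 14)(283 − 5p_{Borealis} + 2p_{Alta}).
∂π/∂p_{Borealis} = 353 − 10p_{Borealis} + 2p_{Alta} = 0 ⇒ p_{Borealis} = 35.3 + 0.2p_{Alta}.
At p_{Alta} = 104: p_{Borealis} = 35.3 + 0.2·104 = 56.1.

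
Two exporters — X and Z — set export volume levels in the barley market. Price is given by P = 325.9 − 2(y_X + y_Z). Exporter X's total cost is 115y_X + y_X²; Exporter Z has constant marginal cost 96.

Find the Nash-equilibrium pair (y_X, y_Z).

Exporter X's profit: π = y_X(325.9 − 2(y_X + y_Z)) − 115y_X − y_X².
∂π/∂y_X = 210.9 − 6y_X − 2y_Z = 0, so y_X = 35.15 − (1/3)y_Z.
For Z: ∂π/∂y_Z = 229.9 − 4y_Z − 2y_X = 0 ⇒ y_Z = 57.475 − 0.5y_X.
Substituting the second reaction function into the first: y_X = 35.15 − (1/3)(57.475 − 0.5y_X), which gives (5/6)y_X = 1919/120 ⇒ y_X = 19.19.
Then y_Z = 57.475 − 0.5·19.19 = 47.88.

19.19, 47.88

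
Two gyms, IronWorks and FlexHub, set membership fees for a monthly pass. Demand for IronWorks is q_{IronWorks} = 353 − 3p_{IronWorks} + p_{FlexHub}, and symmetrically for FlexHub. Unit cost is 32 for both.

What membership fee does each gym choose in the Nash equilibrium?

IronWorks's profit: π = (p_{IronWorks} − 32)(353 − 3p_{IronWorks} + p_{FlexHub}).
∂π/∂p_{IronWorks} = 449 − 6p_{IronWorks} + p_{FlexHub} = 0 ⇒ p_{IronWorks} = 449/6 + (1/6)p_{FlexHub}.
The game is symmetric, so in equilibrium p_{FlexHub} = p_{IronWorks}: the reaction function gives (5/6)p_{IronWorks} = 449/6, hence p_{IronWorks} = 89.8.

89.8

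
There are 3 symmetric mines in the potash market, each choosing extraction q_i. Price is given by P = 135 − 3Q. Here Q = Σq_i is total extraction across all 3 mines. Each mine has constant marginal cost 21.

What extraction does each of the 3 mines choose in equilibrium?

9.5

A representative mine's profit is π_i = q_i(135 − 3Q) − 21q_i, with Q = q_i + Σ_{j≠i} q_j.
First-order condition: 114 − 6q_i − 3Σ_{j≠i} q_j = 0.
Imposing symmetry (q_j = q for all j) turns Σ_{j≠i} q_j into 2q, so 114 = 12q and q = 9.5.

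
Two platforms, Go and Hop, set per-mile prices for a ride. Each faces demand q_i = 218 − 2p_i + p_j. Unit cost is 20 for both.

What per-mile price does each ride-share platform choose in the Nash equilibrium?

Go's profit: π = (p_{Go} − 20)(218 − 2p_{Go} + p_{Hop}).
∂π/∂p_{Go} = 258 − 4p_{Go} + p_{Hop} = 0 ⇒ p_{Go} = 64.5 + 0.25p_{Hop}.
Setting p_{Go} = p_{Hop} in the reaction function: p_{Go} = 64.5 + 0.25p_{Go}, so p_{Go} = 64.5 / 0.75 = 86.

86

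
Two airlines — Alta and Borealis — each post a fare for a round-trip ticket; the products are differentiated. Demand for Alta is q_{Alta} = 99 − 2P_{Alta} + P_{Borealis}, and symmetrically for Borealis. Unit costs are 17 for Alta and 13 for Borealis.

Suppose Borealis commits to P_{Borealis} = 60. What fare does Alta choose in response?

48.25

Alta's profit: π = (P_{Alta} − 17)(99 − 2P_{Alta} + P_{Borealis}).
∂π/∂P_{Alta} = 133 − 4P_{Alta} + P_{Borealis} = 0 ⇒ P_{Alta} = 33.25 + 0.25P_{Borealis}.
At P_{Borealis} = 60: P_{Alta} = 33.25 + 0.25·60 = 48.25.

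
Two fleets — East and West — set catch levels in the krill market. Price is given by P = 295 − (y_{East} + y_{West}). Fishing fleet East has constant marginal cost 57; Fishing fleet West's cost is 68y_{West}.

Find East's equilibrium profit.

Fishing fleet East's profit: π = y_{East}(295 − (y_{East} + y_{West})) − 57y_{East}.
∂π/∂y_{East} = 238 − 2y_{East} − y_{West} = 0, so y_{East} = 119 − 0.5y_{West}.
By the same steps for West: y_{West} = 113.5 − 0.5y_{East}.
Substituting the second reaction function into the first: y_{East} = 119 − 0.5(113.5 − 0.5y_{East}), which gives 0.75y_{East} = 62.25 ⇒ y_{East} = 83.
Then y_{West} = 113.5 − 0.5·83 = 72.
Price P = 295 − 155 = 140.
East's profit: (140 − 57)·83 = 6889.

6889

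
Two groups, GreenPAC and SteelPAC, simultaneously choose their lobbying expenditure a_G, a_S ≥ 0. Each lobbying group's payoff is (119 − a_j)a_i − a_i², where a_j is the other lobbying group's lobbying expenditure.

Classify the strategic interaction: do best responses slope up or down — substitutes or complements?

GreenPAC's payoff is (119 − a_S)a_G − a_G².
∂π/∂a_G = 119 − a_S − 2a_G = 0, so a_G = 59.5 − 0.5a_S.
The best-response slope da_G/da_S = −0.5 < 0: the reaction function is downward-sloping, so the choices are strategic substitutes.

strategic substitutes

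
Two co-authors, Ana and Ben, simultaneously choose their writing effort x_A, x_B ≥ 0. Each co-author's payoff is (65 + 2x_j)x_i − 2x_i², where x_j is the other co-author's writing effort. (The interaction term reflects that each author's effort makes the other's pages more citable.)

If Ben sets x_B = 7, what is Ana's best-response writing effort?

Ana's payoff is (65 + 2x_B)x_A − 2x_A².
∂π/∂x_A = 65 + 2x_B − 4x_A = 0, so x_A = 16.25 + 0.5x_B.
At x_B = 7: x_A = 16.25 + 0.5·7 = 19.75.

19.75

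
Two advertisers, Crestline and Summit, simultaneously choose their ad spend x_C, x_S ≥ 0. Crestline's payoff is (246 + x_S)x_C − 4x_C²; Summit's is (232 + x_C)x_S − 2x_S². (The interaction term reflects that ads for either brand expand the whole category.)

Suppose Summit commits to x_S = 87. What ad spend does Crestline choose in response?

Expanding Crestline's payoff: 246x_C + x_Sx_C − 4x_C².
∂π/∂x_C = 246 + x_S − 8x_C = 0, so x_C = 30.75 + 0.125x_S.
At x_S = 87: x_C = 30.75 + 0.125·87 = 41.625.

41.625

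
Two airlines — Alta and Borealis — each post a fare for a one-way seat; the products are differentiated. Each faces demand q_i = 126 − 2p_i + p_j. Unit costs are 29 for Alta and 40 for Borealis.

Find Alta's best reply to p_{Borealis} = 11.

48.75

Alta's profit: π = (p_{Alta} − 29)(126 − 2p_{Alta} + p_{Borealis}).
∂π/∂p_{Alta} = 184 − 4p_{Alta} + p_{Borealis} = 0 ⇒ p_{Alta} = 46 + 0.25p_{Borealis}.
At p_{Borealis} = 11: p_{Alta} = 46 + 0.25·11 = 48.75.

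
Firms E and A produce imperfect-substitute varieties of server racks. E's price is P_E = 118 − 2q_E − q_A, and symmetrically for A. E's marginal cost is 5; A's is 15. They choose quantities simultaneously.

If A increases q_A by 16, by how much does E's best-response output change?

-4

Firm E's profit: π = q_E(118 − 2q_E − q_A) − 5q_E.
∂π/∂q_E = 113 − 4q_E − q_A = 0 ⇒ q_E = 28.25 − 0.25q_A.
The reaction-function slope is −0.25, so a 16-unit rise in q_A moves q_E by −0.25 × 16 = −4. E's best response falls — the actions are strategic substitutes.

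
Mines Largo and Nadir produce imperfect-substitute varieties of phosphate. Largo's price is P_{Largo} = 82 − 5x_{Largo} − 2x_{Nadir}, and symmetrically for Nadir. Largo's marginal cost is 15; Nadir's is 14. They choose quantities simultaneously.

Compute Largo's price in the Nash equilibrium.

Mine Largo's profit: π = x_{Largo}(82 − 5x_{Largo} − 2x_{Nadir}) − 15x_{Largo}.
∂π/∂x_{Largo} = 67 − 10x_{Largo} − 2x_{Nadir} = 0 ⇒ x_{Largo} = 6.7 − 0.2x_{Nadir}.
Similarly x_{Nadir} = 6.8 − 0.2x_{Largo}.
Solving the two reaction functions simultaneously: (1 − (−0.2)(−0.2))x_{Largo} = 6.7 − 0.2·6.8, so 0.96x_{Largo} = 5.34 and x_{Largo} = 5.5625.
Then x_{Nadir} = 6.8 − 0.2·5.5625 = 5.6875.
P_{Largo} = 82 − 5·5.5625 − 2·5.6875 = 42.8125.

42.8125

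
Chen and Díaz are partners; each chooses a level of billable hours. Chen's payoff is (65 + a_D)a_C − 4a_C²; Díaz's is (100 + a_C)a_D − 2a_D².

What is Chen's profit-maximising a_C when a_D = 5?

8.75

Expanding Chen's payoff: 65a_C + a_Da_C − 4a_C².
∂π/∂a_C = 65 + a_D − 8a_C = 0, so a_C = 8.125 + 0.125a_D.
At a_D = 5: a_C = 8.125 + 0.125·5 = 8.75.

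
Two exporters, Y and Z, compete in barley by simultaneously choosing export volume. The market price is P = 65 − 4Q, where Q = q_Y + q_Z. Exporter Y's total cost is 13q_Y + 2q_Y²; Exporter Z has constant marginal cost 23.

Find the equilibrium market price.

37.8

Exporter Y's profit: π = q_Y(65 − 4(q_Y + q_Z)) − 13q_Y − 2q_Y².
∂π/∂q_Y = 52 − 12q_Y − 4q_Z = 0, so q_Y = 13/3 − (1/3)q_Z.
For Z: ∂π/∂q_Z = 42 − 8q_Z − 4q_Y = 0 ⇒ q_Z = 5.25 − 0.5q_Y.
Solving the two reaction functions simultaneously: (1 − (−1/3)(−0.5))q_Y = 13/3 − (1/3)·5.25, so (5/6)q_Y = 31/12 and q_Y = 3.1.
Then q_Z = 5.25 − 0.5·3.1 = 3.7.
Equilibrium price: P = 65 − 4·6.8 = 37.8.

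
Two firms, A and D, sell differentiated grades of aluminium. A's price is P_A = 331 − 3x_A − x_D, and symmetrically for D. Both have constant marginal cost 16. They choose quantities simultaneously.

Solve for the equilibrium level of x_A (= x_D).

Firm A's profit: π = x_A(331 − 3x_A − x_D) − 16x_A.
∂π/∂x_A = 315 − 6x_A − x_D = 0 ⇒ x_A = 52.5 − (1/6)x_D.
The game is symmetric, so in equilibrium x_D = x_A: the reaction function gives (7/6)x_A = 52.5, hence x_A = 45.

45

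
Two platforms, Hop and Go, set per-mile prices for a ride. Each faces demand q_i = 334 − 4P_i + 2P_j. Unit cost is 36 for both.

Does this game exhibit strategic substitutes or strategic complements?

strategic complements

Hop's profit: π = (P_{Hop} − 36)(334 − 4P_{Hop} + 2P_{Go}).
∂π/∂P_{Hop} = 478 − 8P_{Hop} + 2P_{Go} = 0 ⇒ P_{Hop} = 59.75 + 0.25P_{Go}.
The best-response slope dP_{Hop}/dP_{Go} = 0.25 > 0: the reaction function is upward-sloping, so the choices are strategic complements.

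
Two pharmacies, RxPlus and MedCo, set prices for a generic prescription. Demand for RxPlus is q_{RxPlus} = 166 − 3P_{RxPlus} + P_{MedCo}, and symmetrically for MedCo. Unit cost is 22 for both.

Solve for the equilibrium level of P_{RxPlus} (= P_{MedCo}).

RxPlus's profit: π = (P_{RxPlus} − 22)(166 − 3P_{RxPlus} + P_{MedCo}).
∂π/∂P_{RxPlus} = 232 − 6P_{RxPlus} + P_{MedCo} = 0 ⇒ P_{RxPlus} = 116/3 + (1/6)P_{MedCo}.
By symmetry P_{MedCo} = P_{RxPlus}; substituting into the reaction function, (5/6)P_{RxPlus} = 116/3 and P_{RxPlus} = 46.4.

46.4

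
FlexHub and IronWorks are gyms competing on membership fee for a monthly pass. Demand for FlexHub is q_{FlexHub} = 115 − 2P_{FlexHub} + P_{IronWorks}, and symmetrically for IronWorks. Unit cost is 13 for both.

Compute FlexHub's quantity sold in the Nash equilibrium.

68

FlexHub's profit: π = (P_{FlexHub} − 13)(115 − 2P_{FlexHub} + P_{IronWorks}).
∂π/∂P_{FlexHub} = 141 − 4P_{FlexHub} + P_{IronWorks} = 0 ⇒ P_{FlexHub} = 35.25 + 0.25P_{IronWorks}.
Setting P_{FlexHub} = P_{IronWorks} in the reaction function: P_{FlexHub} = 35.25 + 0.25P_{FlexHub}, so P_{FlexHub} = 35.25 / 0.75 = 47.
q_{FlexHub} = 115 − 2·47 + 47 = 68.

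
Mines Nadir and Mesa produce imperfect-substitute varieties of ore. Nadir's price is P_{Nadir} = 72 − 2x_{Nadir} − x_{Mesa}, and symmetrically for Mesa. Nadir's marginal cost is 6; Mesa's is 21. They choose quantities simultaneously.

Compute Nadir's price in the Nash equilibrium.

Mine Nadir's profit: π = x_{Nadir}(72 − 2x_{Nadir} − x_{Mesa}) − 6x_{Nadir}.
∂π/∂x_{Nadir} = 66 − 4x_{Nadir} − x_{Mesa} = 0 ⇒ x_{Nadir} = 16.5 − 0.25x_{Mesa}.
Similarly x_{Mesa} = 12.75 − 0.25x_{Nadir}.
Solving the two reaction functions simultaneously: (1 − (−0.25)(−0.25))x_{Nadir} = 16.5 − 0.25·12.75, so 0.9375x_{Nadir} = 13.3125 and x_{Nadir} = 14.2.
Then x_{Mesa} = 12.75 − 0.25·14.2 = 9.2.
P_{Nadir} = 72 − 2·14.2 − 9.2 = 34.4.

34.4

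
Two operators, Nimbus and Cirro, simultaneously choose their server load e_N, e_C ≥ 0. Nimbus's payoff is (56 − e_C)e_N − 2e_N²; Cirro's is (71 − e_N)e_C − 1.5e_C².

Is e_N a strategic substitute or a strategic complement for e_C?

Expanding Nimbus's payoff: 56e_N − e_Ce_N − 2e_N².
∂π/∂e_N = 56 − e_C − 4e_N = 0, so e_N = 14 − 0.25e_C.
The best-response slope de_N/de_C = −0.25 < 0: the reaction function is downward-sloping, so the choices are strategic substitutes.

strategic substitutes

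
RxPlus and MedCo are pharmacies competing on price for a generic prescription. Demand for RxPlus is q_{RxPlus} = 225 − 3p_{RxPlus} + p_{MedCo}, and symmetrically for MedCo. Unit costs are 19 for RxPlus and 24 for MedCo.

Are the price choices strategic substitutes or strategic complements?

strategic complements

RxPlus's profit: π = (p_{RxPlus} − 19)(225 − 3p_{RxPlus} + p_{MedCo}).
∂π/∂p_{RxPlus} = 282 − 6p_{RxPlus} + p_{MedCo} = 0 ⇒ p_{RxPlus} = 47 + (1/6)p_{MedCo}.
The best-response slope dp_{RxPlus}/dp_{MedCo} = 1/6 > 0: the reaction function is upward-sloping, so the choices are strategic complements.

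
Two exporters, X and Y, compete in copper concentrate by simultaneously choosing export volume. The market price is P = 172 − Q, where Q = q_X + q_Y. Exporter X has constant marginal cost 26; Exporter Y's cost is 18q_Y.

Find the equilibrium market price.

72

Exporter X's profit: π = q_X(172 − (q_X + q_Y)) − 26q_X.
∂π/∂q_X = 146 − 2q_X − q_Y = 0, so q_X = 73 − 0.5q_Y.
By the same steps for Y: q_Y = 77 − 0.5q_X.
Plugging q_Y into X's best response: q_X = 73 − 0.5(77 − 0.5q_X) ⇒ 0.75q_X = 34.5, so q_X = 46.
Then q_Y = 77 − 0.5·46 = 54.
Equilibrium price: P = 172 − 100 = 72.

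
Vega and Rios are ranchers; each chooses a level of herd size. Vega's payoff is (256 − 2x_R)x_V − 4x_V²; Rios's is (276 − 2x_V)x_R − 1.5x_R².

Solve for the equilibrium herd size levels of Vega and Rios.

10.8, 84.8

Expanding Vega's payoff: 256x_V − 2x_Rx_V − 4x_V².
∂π/∂x_V = 256 − 2x_R − 8x_V = 0, so x_V = 32 − 0.25x_R.
Likewise for Rios: x_R = 92 − (2/3)x_V.
Plugging x_R into Vega's best response: x_V = 32 − 0.25(92 − (2/3)x_V) ⇒ (5/6)x_V = 9, so x_V = 10.8.
Then x_R = 92 − (2/3)·10.8 = 84.8.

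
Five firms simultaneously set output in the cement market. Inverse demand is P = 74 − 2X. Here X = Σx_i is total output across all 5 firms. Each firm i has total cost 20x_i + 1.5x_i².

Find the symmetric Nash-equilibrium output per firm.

3.6

A representative firm's profit is π_i = x_i(74 − 2X) − 20x_i − 1.5x_i², with X = x_i + Σ_{j≠i} x_j.
First-order condition: 54 − 7x_i − 2Σ_{j≠i} x_j = 0.
With identical firms, set every x_j = x: then 54 − 7x − 8x = 0, i.e. x = 54/15 = 3.6.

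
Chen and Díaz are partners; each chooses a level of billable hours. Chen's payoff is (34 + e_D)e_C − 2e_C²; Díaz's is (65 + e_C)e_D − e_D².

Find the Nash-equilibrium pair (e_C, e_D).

19, 42

Expanding Chen's payoff: 34e_C + e_De_C − 2e_C².
∂π/∂e_C = 34 + e_D − 4e_C = 0, so e_C = 8.5 + 0.25e_D.
Likewise for Díaz: e_D = 32.5 + 0.5e_C.
Solving the two reaction functions simultaneously: (1 − (0.25)(0.5))e_C = 8.5 + 0.25·32.5, so 0.875e_C = 16.625 and e_C = 19.
Then e_D = 32.5 + 0.5·19 = 42.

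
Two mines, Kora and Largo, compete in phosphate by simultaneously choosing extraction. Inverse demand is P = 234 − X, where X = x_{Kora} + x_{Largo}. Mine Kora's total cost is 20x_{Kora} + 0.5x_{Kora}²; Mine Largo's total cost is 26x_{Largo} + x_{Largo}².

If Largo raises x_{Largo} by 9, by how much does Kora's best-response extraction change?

-3

Mine Kora's profit: π = x_{Kora}(234 − (x_{Kora} + x_{Largo})) − 20x_{Kora} − 0.5x_{Kora}².
∂π/∂x_{Kora} = 214 − 3x_{Kora} − x_{Largo} = 0, so x_{Kora} = 214/3 − (1/3)x_{Largo}.
The reaction-function slope is −1/3, so a 9-unit rise in x_{Largo} moves x_{Kora} by −1/3 × 9 = −3. Kora's best response falls — the actions are strategic substitutes.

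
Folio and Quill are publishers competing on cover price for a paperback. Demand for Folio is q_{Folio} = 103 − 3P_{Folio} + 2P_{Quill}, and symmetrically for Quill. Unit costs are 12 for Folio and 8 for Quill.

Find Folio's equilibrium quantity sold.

Folio's profit: π = (P_{Folio} − 12)(103 − 3P_{Folio} + 2P_{Quill}).
∂π/∂P_{Folio} = 139 − 6P_{Folio} + 2P_{Quill} = 0 ⇒ P_{Folio} = 139/6 + (1/3)P_{Quill}.
Similarly P_{Quill} = 127/6 + (1/3)P_{Folio}.
Solving the two reaction functions simultaneously: (1 − (1/3)(1/3))P_{Folio} = 139/6 + (1/3)·(127/6), so (8/9)P_{Folio} = 272/9 and P_{Folio} = 34.
Then P_{Quill} = 127/6 + (1/3)·34 = 32.5.
q_{Folio} = 103 − 3·34 + 2·32.5 = 66.

66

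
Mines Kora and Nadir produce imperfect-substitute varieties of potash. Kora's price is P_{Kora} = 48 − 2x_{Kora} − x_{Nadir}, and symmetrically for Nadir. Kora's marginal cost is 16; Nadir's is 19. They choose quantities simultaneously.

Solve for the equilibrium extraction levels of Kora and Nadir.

Mine Kora's profit: π = x_{Kora}(48 − 2x_{Kora} − x_{Nadir}) − 16x_{Kora}.
∂π/∂x_{Kora} = 32 − 4x_{Kora} − x_{Nadir} = 0 ⇒ x_{Kora} = 8 − 0.25x_{Nadir}.
Similarly x_{Nadir} = 7.25 − 0.25x_{Kora}.
Plugging x_{Nadir} into Kora's best response: x_{Kora} = 8 − 0.25(7.25 − 0.25x_{Kora}) ⇒ 0.9375x_{Kora} = 6.1875, so x_{Kora} = 6.6.
Then x_{Nadir} = 7.25 − 0.25·6.6 = 5.6.

6.6, 5.6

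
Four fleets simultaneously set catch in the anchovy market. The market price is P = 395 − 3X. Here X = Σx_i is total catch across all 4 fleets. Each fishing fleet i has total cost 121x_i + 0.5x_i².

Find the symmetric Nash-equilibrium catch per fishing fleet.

17.125

A representative fishing fleet's profit is π_i = x_i(395 − 3X) − 121x_i − 0.5x_i², with X = x_i + Σ_{j≠i} x_j.
First-order condition: 274 − 7x_i − 3Σ_{j≠i} x_j = 0.
With identical fishing fleets, set every x_j = x: then 274 − 7x − 9x = 0, i.e. x = 274/16 = 17.125.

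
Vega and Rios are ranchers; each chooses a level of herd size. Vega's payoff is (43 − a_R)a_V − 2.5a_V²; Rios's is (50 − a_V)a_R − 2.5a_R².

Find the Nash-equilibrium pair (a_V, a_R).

6.875, 8.625

Expanding Vega's payoff: 43a_V − a_Ra_V − 2.5a_V².
∂π/∂a_V = 43 − a_R − 5a_V = 0, so a_V = 8.6 − 0.2a_R.
Likewise for Rios: a_R = 10 − 0.2a_V.
Plugging a_R into Vega's best response: a_V = 8.6 − 0.2(10 − 0.2a_V) ⇒ 0.96a_V = 6.6, so a_V = 6.875.
Then a_R = 10 − 0.2·6.875 = 8.625.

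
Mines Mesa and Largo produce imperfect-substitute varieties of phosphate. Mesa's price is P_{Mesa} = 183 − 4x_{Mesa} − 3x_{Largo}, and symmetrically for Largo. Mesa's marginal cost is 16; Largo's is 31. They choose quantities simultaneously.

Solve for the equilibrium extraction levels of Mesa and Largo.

16, 13

Mine Mesa's profit: π = x_{Mesa}(183 − 4x_{Mesa} − 3x_{Largo}) − 16x_{Mesa}.
∂π/∂x_{Mesa} = 167 − 8x_{Mesa} − 3x_{Largo} = 0 ⇒ x_{Mesa} = 20.875 − 0.375x_{Largo}.
Similarly x_{Largo} = 19 − 0.375x_{Mesa}.
Solving the two reaction functions simultaneously: (1 − (−0.375)(−0.375))x_{Mesa} = 20.875 − 0.375·19, so (55/64)x_{Mesa} = 13.75 and x_{Mesa} = 16.
Then x_{Largo} = 19 − 0.375·16 = 13.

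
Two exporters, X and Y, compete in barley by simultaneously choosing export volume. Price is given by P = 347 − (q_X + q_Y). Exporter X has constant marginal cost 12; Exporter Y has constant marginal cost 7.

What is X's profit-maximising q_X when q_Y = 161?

Exporter X's profit: π = q_X(347 − (q_X + q_Y)) − 12q_X.
∂π/∂q_X = 335 − 2q_X − q_Y = 0, so q_X = 167.5 − 0.5q_Y.
At q_Y = 161: q_X = 167.5 − 0.5·161 = 87.

87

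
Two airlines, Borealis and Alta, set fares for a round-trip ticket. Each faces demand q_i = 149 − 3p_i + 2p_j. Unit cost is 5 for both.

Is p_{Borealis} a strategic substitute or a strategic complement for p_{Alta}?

strategic complements

Borealis's profit: π = (p_{Borealis} − 5)(149 − 3p_{Borealis} + 2p_{Alta}).
∂π/∂p_{Borealis} = 164 − 6p_{Borealis} + 2p_{Alta} = 0 ⇒ p_{Borealis} = 82/3 + (1/3)p_{Alta}.
The best-response slope dp_{Borealis}/dp_{Alta} = 1/3 > 0: the reaction function is upward-sloping, so the choices are strategic complements.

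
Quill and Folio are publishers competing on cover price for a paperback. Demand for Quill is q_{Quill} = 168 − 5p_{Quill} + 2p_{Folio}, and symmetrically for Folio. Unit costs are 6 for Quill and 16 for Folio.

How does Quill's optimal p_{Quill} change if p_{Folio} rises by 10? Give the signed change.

Quill's profit: π = (p_{Quill} − 6)(168 − 5p_{Quill} + 2p_{Folio}).
∂π/∂p_{Quill} = 198 − 10p_{Quill} + 2p_{Folio} = 0 ⇒ p_{Quill} = 19.8 + 0.2p_{Folio}.
The reaction-function slope is 0.2, so a 10-unit rise in p_{Folio} moves p_{Quill} by 0.2 × 10 = 2. Quill's best response rises — the actions are strategic complements.

2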